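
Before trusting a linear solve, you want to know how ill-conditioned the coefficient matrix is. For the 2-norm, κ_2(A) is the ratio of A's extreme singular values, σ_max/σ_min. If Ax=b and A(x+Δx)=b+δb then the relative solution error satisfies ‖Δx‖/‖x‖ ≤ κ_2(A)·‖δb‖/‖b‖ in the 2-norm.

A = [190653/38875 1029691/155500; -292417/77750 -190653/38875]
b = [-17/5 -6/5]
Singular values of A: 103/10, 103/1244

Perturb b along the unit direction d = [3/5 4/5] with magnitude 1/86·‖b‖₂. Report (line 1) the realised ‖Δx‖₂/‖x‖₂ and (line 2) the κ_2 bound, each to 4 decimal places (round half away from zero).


0.0140
1.4465

from the listed singular values, σ₁ = 103/10, σ_n = 103/1244
κ_2(A) = (103/10) / (103/1244) = 124.4000
κ_2(A)·‖δb‖/‖b‖ = 1.4465
solve Ax = b  →  x = [28.8699 -21.8951]
2-norm of b is 3.6056; of x, 36.2335
re-solving with b+δb shifts x by Δx of norm 0.5064
relative error = 0.0140
realised/bound (from unrounded values) ≈ 0.0097


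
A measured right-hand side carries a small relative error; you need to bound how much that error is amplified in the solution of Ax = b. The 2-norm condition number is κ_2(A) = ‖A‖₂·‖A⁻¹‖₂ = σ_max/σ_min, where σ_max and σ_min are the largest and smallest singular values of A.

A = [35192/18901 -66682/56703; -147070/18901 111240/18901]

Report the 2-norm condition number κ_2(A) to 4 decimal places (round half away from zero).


AᵀA = [13603844/212521 -30593024/637563; -30593024/637563 68896804/1912689]; tr = 191331400/1912689, det = 6250000/1912689
λ_max, λ_min = (191331400/1912689 ± √36559887400960000/3658379210721)/2 = 100, 62500/1912689
κ = σ_max/σ_min = 10/(250/1383) = 55.3200

55.3200


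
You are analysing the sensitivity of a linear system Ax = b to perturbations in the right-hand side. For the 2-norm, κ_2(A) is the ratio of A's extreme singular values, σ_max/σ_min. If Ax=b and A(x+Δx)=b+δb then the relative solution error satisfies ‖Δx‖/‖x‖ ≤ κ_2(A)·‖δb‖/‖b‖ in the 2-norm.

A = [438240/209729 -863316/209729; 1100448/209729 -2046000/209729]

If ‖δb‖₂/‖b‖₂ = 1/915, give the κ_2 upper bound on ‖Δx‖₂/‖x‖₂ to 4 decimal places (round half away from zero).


M = AᵀA = [8302012416/260273689 -15561279360/260273689; -15561279360/260273689 29180062224/260273689]. tr(M)=129695760/900601, det(M)=1327104/900601
char-poly roots: 144 and 9216/900601
κ = σ_max/σ_min = 12/(96/949) = 118.6250
perturbation bound = 118.6250·1/915 = 0.1296

0.1296


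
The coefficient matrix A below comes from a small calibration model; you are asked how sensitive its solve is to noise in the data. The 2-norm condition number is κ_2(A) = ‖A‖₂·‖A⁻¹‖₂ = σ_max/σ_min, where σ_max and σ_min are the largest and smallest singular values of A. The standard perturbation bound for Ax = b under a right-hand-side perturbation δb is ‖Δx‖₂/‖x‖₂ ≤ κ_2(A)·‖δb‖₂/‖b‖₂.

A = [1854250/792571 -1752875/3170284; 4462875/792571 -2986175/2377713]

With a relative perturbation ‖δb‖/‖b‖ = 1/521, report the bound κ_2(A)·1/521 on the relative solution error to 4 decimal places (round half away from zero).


0.4281

M = AᵀA = [138198203125/3716975089 -62187878125/7433950178; -62187878125/7433950178 1007863875625/535244412816]. tr(M)=12438075625/318408336, det(M)=9765625/318408336
char-poly roots: 625/16 and 15625/19900521
so κ_2 = √((625/16) / (15625/19900521)) = 223.0500
bound on ‖Δx‖/‖x‖: κ·ε = 223.0500·1/521 = 0.4281


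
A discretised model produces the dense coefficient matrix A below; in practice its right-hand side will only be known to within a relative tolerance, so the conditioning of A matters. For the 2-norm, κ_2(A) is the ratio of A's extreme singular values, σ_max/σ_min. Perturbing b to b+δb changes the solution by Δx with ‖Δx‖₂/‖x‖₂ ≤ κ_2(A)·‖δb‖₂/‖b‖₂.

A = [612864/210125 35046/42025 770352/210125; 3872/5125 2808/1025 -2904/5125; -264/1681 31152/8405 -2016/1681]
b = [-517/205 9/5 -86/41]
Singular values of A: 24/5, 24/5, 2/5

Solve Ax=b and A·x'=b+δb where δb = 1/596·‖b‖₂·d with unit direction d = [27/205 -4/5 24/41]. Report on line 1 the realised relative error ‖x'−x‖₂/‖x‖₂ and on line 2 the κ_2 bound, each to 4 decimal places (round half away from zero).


0.0021
0.0201

from the listed singular values, σ₁ = 24/5, σ_n = 2/5
condition number: (24/5) ÷ (2/5) = 12.0000
κ_2(A)·‖δb‖/‖b‖ = 0.0201
solve Ax = b  →  x = [5.5671 -1.8496 -4.6961]
‖b‖₂ = 3.7417 and ‖x‖₂ = 7.5145
with δb = [0.0008 -0.0050 0.0037], A·Δx = δb → ‖Δx‖ = 0.0157
relative error = 0.0021
realised/bound (from unrounded values) ≈ 0.1037


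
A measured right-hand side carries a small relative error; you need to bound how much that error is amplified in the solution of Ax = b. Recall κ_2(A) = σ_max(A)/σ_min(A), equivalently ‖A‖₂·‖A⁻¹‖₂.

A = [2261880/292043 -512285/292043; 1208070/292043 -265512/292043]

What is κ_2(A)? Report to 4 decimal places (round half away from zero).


M = AᵀA = [22752713700/295118041 -5119322760/295118041; -5119322760/295118041 1152015721/295118041]. tr(M)=14220541/175561, det(M)=8100/175561
eigenvalues of AᵀA: λ = (tr ± √(tr²−4·det))/2 = 81, 100/175561
so κ_2 = √(81 / (100/175561)) = 377.1000

377.1000


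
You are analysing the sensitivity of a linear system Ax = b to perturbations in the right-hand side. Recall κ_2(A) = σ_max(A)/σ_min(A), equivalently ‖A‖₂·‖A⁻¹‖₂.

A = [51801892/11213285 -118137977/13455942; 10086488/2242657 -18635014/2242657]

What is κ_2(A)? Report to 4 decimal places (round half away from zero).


170.5875

AᵀA = [6215061853904/149509822225 -6990859737442/89705893335; -6990859737442/89705893335 31460257424185/215294144004]; tr = 3495670111921/18624060900, det = 5636405776/4656015225
solving λ² − 3495670111921/18624060900·λ + 5636405776/4656015225 = 0 gives λ = 18769/100, 1201216/186240609
so κ_2 = √((18769/100) / (1201216/186240609)) = 170.5875


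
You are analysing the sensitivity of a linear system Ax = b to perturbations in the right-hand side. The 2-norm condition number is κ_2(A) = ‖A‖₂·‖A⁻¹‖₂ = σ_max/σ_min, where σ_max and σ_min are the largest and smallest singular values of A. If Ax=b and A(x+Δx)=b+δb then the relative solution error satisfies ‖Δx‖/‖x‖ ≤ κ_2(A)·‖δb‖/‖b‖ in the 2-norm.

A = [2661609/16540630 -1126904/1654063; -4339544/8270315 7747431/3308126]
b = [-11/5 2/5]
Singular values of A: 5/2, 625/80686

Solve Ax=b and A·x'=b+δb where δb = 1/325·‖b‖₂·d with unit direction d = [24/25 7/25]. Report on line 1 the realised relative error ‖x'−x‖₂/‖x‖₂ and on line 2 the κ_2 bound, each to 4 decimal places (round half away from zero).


0.0034
0.9931

from the listed singular values, σ₁ = 5/2, σ_n = 625/80686
condition number: (5/2) ÷ (625/80686) = 322.7440
κ_2(A)·‖δb‖/‖b‖ = 0.9931
solve Ax = b  →  x = [-251.9856 -56.2868]
2-norm of b is 2.2361; of x, 258.1955
re-solving with b+δb shifts x by Δx of norm 0.8882
realised ‖Δx‖/‖x‖ = 0.0034
realised/bound (from unrounded values) ≈ 0.0035


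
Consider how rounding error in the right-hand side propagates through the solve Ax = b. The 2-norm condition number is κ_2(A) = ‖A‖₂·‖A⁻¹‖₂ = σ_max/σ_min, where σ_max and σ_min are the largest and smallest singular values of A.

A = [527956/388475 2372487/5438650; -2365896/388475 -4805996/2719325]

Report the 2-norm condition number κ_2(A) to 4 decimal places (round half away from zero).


165.8125

M = AᵀA = [3495658192/89775625 7136687142/628429375; 7136687142/628429375 58309984993/17596022500]. tr(M)=1189534385/28153636, det(M)=456976/7038409
char-poly roots: 169/4 and 10816/7038409
so κ_2 = √((169/4) / (10816/7038409)) = 165.8125


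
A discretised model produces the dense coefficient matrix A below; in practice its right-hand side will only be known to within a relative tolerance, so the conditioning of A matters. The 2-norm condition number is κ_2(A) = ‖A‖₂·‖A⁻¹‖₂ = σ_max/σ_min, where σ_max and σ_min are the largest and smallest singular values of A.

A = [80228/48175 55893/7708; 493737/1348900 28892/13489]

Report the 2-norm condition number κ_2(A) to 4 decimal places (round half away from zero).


form AᵀA = [8464027681/2911249936 2339900460/181953121; 2339900460/181953121 166433307625/2911249936] with trace 52021813/865928 and determinant 23088025/27709696
λ_max, λ_min = (52021813/865928 ± √168985622305809/46864456324)/2 = 961/16, 24025/1731856
κ_2(A) = √(λ_max/λ_min) = √((961/16) / (24025/1731856)) = 65.8000

65.8000


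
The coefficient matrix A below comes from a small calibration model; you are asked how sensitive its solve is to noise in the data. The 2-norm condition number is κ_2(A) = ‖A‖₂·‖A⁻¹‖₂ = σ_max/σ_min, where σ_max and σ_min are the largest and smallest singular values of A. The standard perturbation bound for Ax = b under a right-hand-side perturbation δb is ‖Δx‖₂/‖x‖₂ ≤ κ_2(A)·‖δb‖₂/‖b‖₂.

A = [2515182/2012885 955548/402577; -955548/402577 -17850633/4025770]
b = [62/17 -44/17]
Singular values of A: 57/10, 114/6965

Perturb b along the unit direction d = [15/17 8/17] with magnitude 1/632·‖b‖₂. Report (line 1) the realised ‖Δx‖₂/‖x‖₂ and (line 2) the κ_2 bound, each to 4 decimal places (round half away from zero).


0.0035
0.5510

from the listed singular values, σ₁ = 57/10, σ_n = 114/6965
condition number: (57/10) ÷ (114/6965) = 348.2500
perturbation bound = 348.2500·1/632 = 0.5510
solve Ax = b  →  x = [-107.4871 58.1218]
‖b‖ = 4.4721, ‖x‖ = 122.1950
with δb = [0.0062 0.0033], A·Δx = δb → ‖Δx‖ = 0.4323
realised ‖Δx‖/‖x‖ = 0.0035
realised/bound (from unrounded values) ≈ 0.0064


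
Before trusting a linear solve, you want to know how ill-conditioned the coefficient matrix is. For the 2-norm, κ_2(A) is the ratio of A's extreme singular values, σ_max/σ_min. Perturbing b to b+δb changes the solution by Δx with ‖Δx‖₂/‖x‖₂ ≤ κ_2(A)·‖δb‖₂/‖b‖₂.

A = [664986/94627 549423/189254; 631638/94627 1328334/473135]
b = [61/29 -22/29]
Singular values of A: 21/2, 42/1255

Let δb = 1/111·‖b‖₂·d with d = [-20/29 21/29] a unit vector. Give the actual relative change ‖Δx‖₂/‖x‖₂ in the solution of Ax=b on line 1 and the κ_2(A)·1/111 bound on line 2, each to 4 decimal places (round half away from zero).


0.0101
2.8266

σ_max = 21/2, σ_min = 42/1255
condition number: (21/2) ÷ (42/1255) = 313.7500
worst-case relative error ≤ 313.7500 × 1/111 = 2.8266
solve Ax = b  →  x = [23.0733 -55.1282]
2-norm of b is 2.2361; of x, 59.7620
re-solving with b+δb shifts x by Δx of norm 0.6019
relative error = 0.0101
so the bound overstates the realised error by a factor of ≈ 280.6269 (computed from the unrounded values)


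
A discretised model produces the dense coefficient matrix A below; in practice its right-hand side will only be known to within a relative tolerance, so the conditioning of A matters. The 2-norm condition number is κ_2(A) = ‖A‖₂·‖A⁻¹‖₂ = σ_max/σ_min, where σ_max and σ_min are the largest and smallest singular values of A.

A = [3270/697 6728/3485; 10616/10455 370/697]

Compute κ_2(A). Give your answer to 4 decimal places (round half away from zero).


51.0000

AᵀA = [1498276/65025 8320/867; 8320/867 28964/7225]; tr = 1758952/65025, det = 456976/1625625
char-poly roots: 676/25 and 676/65025
κ = σ_max/σ_min = (26/5)/(26/255) = 51.0000


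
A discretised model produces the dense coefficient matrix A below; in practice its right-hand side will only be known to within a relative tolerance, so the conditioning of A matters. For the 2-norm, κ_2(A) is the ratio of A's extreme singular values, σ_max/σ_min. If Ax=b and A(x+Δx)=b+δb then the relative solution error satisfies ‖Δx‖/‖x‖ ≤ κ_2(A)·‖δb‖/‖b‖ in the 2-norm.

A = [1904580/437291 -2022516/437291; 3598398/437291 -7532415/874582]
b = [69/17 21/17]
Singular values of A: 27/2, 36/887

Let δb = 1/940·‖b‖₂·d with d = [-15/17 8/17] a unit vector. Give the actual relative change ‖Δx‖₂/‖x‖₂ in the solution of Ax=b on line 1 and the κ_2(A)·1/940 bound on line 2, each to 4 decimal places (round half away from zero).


from the listed singular values, σ₁ = 27/2, σ_n = 36/887
condition number: (27/2) ÷ (36/887) = 332.6250
κ_2(A)·‖δb‖/‖b‖ = 0.3539
solve Ax = b  →  x = [-53.3726 -51.1379]
‖b‖ = 4.2426, ‖x‖ = 73.9170
Δx = A⁻¹·δb where δb = 1/940·4.2426·d; ‖Δx‖ = 0.1112
relative error = 0.0015
realised/bound (from unrounded values) ≈ 0.0043

0.0015
0.3539


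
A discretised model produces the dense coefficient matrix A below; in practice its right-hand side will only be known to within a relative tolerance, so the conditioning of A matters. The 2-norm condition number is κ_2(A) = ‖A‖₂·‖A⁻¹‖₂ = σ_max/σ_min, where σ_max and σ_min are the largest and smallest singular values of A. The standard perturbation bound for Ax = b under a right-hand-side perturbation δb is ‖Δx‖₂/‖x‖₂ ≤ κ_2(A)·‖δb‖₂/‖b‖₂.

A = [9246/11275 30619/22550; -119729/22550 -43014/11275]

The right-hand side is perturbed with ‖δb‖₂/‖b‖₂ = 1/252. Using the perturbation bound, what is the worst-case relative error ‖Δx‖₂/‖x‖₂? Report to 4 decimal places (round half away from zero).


0.0437

M = AᵀA = [1746221/60500 323208/15125; 323208/15125 992069/60500]. tr(M)=273829/6050, det(M)=20151121/1210000
λ_max, λ_min = (273829/6050 ± √725440356/366025)/2 = 4489/100, 4489/12100
σ_max=√(4489/100)=(67/10), σ_min=√(4489/12100)=(67/110) → κ = 11.0000
worst-case relative error ≤ 11.0000 × 1/252 = 0.0437


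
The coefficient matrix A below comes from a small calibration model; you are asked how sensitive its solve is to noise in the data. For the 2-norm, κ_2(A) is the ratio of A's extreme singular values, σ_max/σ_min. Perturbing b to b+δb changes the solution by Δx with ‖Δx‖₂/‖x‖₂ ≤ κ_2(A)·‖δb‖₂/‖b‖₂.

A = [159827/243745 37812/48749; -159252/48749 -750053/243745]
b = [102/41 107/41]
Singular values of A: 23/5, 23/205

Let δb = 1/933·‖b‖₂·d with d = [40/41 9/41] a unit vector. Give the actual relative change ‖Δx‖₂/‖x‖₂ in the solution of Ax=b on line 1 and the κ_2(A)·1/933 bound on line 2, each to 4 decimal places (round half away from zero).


from the listed singular values, σ₁ = 23/5, σ_n = 23/205
κ = σ_max/σ_min = (23/5)/(23/205) = 41.0000
worst-case relative error ≤ 41.0000 × 1/933 = 0.0439
solve Ax = b  →  x = [-18.7556 19.0630]
‖b‖ = 3.6056, ‖x‖ = 26.7427
re-solving with b+δb shifts x by Δx of norm 0.0344
realised ‖Δx‖/‖x‖ = 0.0013
realised/bound (from unrounded values) ≈ 0.0293

0.0013
0.0439


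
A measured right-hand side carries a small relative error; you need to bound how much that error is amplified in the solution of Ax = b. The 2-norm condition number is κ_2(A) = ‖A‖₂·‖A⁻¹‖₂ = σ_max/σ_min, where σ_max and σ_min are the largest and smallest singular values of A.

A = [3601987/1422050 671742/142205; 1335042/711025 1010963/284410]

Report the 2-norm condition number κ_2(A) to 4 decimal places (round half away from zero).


334.6000

AᵀA = [804146356609/80889048100 75385680336/4044452405; 75385680336/4044452405 113079817825/3235561924]; tr = 6282252253/139946450, det = 20151121/1119571600
char-poly roots: 4489/100 and 4489/11195716
σ_max=√(4489/100)=(67/10), σ_min=√(4489/11195716)=(67/3346) → κ = 334.6000


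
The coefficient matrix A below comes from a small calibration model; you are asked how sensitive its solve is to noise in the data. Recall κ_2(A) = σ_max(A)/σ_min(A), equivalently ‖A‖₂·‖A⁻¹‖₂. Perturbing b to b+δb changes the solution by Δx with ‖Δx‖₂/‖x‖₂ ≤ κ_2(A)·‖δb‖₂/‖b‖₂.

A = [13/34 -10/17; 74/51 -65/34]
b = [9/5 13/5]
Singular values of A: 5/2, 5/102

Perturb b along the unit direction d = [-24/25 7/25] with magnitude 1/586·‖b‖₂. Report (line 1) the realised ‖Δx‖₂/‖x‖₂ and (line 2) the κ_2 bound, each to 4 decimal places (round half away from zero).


largest singular value 5/2, smallest 5/102
condition number: (5/2) ÷ (5/102) = 51.0000
κ_2(A)·‖δb‖/‖b‖ = 0.0870
solve Ax = b  →  x = [-15.6000 -13.2000]
2-norm of b is 3.1623; of x, 20.4353
with δb = [-0.0052 0.0015], A·Δx = δb → ‖Δx‖ = 0.1101
dividing the unrounded norms, ‖Δx‖/‖x‖ = 0.0054
tightness: 0.0054 against a bound of 0.0870 (unrounded ratio ≈ 0.0619)

0.0054
0.0870


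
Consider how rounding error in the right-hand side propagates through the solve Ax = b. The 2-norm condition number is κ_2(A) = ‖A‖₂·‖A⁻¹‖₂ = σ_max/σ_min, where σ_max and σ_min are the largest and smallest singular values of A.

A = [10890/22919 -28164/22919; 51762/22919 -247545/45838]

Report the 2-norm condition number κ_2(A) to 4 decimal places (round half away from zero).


M = AᵀA = [1664424/312481 -3993705/312481; -3993705/312481 38341089/1249924]. tr(M)=266265/7396, det(M)=81/1849
eigenvalues of AᵀA: λ = (tr ± √(tr²−4·det))/2 = 36, 9/7396
so κ_2 = √(36 / (9/7396)) = 172.0000

172.0000


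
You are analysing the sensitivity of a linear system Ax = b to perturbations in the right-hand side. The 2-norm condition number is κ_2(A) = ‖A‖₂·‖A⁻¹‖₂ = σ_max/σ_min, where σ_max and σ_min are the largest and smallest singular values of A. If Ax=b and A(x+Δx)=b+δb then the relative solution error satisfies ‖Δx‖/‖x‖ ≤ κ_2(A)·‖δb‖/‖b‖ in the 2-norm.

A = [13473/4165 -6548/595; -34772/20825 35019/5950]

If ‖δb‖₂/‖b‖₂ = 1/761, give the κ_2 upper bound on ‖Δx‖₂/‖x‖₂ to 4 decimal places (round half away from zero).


0.3348

form AᵀA = [19886281/1500625 -9738306/214375; -9738306/214375 19079449/122500] with trace 1623101/9604 and determinant 4225/9604
char-poly roots: 169 and 25/9604
so κ_2 = √(169 / (25/9604)) = 254.8000
κ_2(A)·‖δb‖/‖b‖ = 0.3348


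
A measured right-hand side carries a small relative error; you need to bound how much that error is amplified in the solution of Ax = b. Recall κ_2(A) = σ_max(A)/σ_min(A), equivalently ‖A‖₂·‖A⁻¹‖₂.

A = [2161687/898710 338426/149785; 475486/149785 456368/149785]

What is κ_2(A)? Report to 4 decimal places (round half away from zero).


form AᵀA = [512480815561/32307186564 40671013075/2692265547; 40671013075/2692265547 12912156356/897421849] with trace 1162090897/38415204 and determinant 234256/9603801
λ_max, λ_min = (1162090897/38415204 ± √1350311269017813025/1475727898361616)/2 = 121/4, 7744/9603801
so κ_2 = √((121/4) / (7744/9603801)) = 193.6875

193.6875


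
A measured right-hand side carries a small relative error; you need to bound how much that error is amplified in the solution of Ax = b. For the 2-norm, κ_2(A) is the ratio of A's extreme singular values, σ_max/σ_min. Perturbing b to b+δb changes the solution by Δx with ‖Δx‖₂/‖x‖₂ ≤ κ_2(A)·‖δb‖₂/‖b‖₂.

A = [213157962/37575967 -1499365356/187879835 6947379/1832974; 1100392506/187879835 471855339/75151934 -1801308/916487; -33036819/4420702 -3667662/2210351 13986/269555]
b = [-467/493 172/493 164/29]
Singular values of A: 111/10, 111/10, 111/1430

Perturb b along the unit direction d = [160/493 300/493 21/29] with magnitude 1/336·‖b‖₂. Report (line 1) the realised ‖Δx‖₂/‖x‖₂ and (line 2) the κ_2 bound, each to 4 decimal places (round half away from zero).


0.0043
0.4256

σ_max = 111/10, σ_min = 111/1430
κ_2(A) = (111/10) / (111/1430) = 143.0000
κ_2(A)·‖δb‖/‖b‖ = 0.4256
solve Ax = b  →  x = [-4.7205 19.3384 47.5329]
‖b‖₂ = 5.7446 and ‖x‖₂ = 51.5329
with δb = [0.0055 0.0104 0.0124], A·Δx = δb → ‖Δx‖ = 0.2203
realised ‖Δx‖/‖x‖ = 0.0043
realised/bound (from unrounded values) ≈ 0.0100


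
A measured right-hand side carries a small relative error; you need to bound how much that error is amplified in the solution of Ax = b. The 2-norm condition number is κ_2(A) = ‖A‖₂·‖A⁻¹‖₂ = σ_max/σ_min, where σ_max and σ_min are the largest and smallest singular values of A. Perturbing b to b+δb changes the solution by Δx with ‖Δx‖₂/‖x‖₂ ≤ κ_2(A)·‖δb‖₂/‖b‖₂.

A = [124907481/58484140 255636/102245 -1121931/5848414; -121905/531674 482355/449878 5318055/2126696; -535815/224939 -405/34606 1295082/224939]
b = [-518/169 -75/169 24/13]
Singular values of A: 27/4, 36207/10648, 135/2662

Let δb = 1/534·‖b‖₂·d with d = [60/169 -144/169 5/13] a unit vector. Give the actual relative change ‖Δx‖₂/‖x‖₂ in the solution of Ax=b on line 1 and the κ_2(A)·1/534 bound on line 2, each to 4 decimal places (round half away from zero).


from the listed singular values, σ₁ = 27/4, σ_n = 135/2662
κ_2(A) = (27/4) / (135/2662) = 133.1000
κ_2(A)·‖δb‖/‖b‖ = 0.2493
solve Ax = b  →  x = [-0.6026 -0.7058 0.0699]
‖b‖₂ = 3.6056 and ‖x‖₂ = 0.9307
with δb = [0.0024 -0.0058 0.0026], A·Δx = δb → ‖Δx‖ = 0.1331
relative error = 0.1431
so the bound overstates the realised error by a factor of ≈ 1.7423 (computed from the unrounded values)

0.1431
0.2493


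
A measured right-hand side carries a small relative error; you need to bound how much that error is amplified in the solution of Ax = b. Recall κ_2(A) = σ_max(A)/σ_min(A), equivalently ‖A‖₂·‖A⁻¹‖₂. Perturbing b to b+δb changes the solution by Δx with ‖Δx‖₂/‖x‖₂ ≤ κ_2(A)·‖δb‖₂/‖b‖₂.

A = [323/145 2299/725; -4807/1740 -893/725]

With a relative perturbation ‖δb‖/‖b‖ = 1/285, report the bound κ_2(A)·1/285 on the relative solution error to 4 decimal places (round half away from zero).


0.0132

M = AᵀA = [1525225/121104 528143/50460; 528143/50460 243314/21025]. tr(M)=87001/3600, det(M)=130321/3600
eigenvalues of AᵀA: λ = (tr ± √(tr²−4·det))/2 = 361/16, 361/225
σ_max=√(361/16)=(19/4), σ_min=√(361/225)=(19/15) → κ = 3.7500
bound on ‖Δx‖/‖x‖: κ·ε = 3.7500·1/285 = 0.0132


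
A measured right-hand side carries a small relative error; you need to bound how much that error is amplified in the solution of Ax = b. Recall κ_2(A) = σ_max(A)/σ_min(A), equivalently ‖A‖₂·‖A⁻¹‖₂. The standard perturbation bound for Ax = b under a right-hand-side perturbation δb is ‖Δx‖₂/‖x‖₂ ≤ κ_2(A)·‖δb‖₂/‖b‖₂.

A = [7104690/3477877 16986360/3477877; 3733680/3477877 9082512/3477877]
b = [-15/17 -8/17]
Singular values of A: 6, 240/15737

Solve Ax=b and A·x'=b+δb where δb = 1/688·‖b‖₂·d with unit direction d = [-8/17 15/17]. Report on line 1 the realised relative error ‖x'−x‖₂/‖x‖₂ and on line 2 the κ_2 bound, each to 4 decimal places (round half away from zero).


0.5718
0.5718

from the listed singular values, σ₁ = 6, σ_n = 240/15737
κ_2(A) = 6 / (240/15737) = 393.4250
κ_2(A)·‖δb‖/‖b‖ = 0.5718
solve Ax = b  →  x = [-0.0641 -0.1538]
‖b‖ = 1.0000, ‖x‖ = 0.1667
Δx = A⁻¹·δb where δb = 1/688·1.0000·d; ‖Δx‖ = 0.0953
dividing the unrounded norms, ‖Δx‖/‖x‖ = 0.5718
tightness: 0.5718 against a bound of 0.5718; the bound is attained (ratio 1)


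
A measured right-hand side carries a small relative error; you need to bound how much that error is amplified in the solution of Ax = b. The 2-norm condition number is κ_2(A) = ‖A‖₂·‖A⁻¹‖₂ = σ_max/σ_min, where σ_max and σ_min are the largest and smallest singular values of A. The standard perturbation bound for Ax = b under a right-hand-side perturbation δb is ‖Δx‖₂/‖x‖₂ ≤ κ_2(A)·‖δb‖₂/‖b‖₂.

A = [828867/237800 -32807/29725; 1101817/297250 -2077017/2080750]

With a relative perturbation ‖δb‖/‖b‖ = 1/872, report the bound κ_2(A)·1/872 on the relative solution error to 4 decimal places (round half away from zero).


form AᵀA = [43519053289/1681000000 -11100710133/1470875000; -11100710133/1470875000 11400554029/5148062500] with trace 3703747961/131790400 and determinant 7890481/21086464
eigenvalues of AᵀA: λ = (tr ± √(tr²−4·det))/2 = 2809/100, 70225/5271616
σ_max=√(2809/100)=(53/10), σ_min=√(70225/5271616)=(265/2296) → κ = 45.9200
worst-case relative error ≤ 45.9200 × 1/872 = 0.0527

0.0527


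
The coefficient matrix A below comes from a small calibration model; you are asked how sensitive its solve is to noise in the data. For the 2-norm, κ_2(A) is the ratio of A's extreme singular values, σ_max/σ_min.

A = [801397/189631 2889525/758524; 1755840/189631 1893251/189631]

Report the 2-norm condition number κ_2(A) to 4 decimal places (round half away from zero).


M = AᵀA = [22042670161/212780569 92382485265/851122276; 92382485265/851122276 388755883489/3404489104]. tr(M)=881615465/4048144, det(M)=12117361/253009
solving λ² − 881615465/4048144·λ + 12117361/253009 = 0 gives λ = 3481/16, 55696/253009
so κ_2 = √((3481/16) / (55696/253009)) = 31.4375

31.4375


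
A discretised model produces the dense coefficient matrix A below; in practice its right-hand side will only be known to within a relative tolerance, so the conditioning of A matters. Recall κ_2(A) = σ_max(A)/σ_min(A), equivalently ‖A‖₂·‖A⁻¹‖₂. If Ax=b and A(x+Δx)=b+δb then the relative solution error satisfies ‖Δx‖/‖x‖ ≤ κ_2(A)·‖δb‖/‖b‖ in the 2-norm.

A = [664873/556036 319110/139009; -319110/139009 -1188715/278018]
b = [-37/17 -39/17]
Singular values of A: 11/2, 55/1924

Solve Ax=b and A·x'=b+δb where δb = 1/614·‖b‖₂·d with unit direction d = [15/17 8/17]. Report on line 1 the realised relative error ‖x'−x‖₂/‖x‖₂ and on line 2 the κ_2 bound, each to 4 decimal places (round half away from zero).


largest singular value 11/2, smallest 55/1924
κ = σ_max/σ_min = (11/2)/(55/1924) = 192.4000
bound on ‖Δx‖/‖x‖: κ·ε = 192.4000·1/614 = 0.3134
solve Ax = b  →  x = [92.6845 -49.2257]
2-norm of b is 3.1623; of x, 104.9456
with δb = [0.0045 0.0024], A·Δx = δb → ‖Δx‖ = 0.1802
dividing the unrounded norms, ‖Δx‖/‖x‖ = 0.0017
so the bound overstates the realised error by a factor of ≈ 182.5269 (computed from the unrounded values)

0.0017
0.3134


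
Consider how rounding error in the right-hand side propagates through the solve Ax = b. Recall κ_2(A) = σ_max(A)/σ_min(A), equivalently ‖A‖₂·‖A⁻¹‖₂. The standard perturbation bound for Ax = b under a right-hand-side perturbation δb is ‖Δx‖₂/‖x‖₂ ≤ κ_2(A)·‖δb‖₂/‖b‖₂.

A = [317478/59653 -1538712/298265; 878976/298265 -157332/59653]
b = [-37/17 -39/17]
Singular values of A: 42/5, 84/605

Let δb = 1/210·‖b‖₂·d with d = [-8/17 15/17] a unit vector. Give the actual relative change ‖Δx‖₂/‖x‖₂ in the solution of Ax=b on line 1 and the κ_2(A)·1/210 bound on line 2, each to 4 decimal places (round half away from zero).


0.0150
0.2881

σ_max = 42/5, σ_min = 84/605
κ_2(A) = (42/5) / (84/605) = 60.5000
worst-case relative error ≤ 60.5000 × 1/210 = 0.2881
solve Ax = b  →  x = [-5.2258 -4.9692]
‖b‖₂ = 3.1623 and ‖x‖₂ = 7.2112
re-solving with b+δb shifts x by Δx of norm 0.1085
relative error = 0.0150
tightness: 0.0150 against a bound of 0.2881 (unrounded ratio ≈ 0.0522)


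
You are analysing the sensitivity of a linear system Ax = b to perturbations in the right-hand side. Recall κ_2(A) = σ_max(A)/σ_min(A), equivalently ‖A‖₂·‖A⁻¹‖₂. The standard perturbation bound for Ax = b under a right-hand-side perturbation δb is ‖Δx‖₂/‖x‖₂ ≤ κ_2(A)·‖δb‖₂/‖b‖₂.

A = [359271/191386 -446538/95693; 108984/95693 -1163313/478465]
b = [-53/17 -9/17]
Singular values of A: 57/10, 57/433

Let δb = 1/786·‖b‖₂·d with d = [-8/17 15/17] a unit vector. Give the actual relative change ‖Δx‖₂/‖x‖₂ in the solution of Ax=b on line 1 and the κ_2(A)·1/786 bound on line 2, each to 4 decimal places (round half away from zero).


0.0040
0.0551

σ_max = 57/10, σ_min = 57/433
κ_2(A) = (57/10) / (57/433) = 43.3000
bound on ‖Δx‖/‖x‖: κ·ε = 43.3000·1/786 = 0.0551
solve Ax = b  →  x = [6.8097 3.4076]
‖b‖₂ = 3.1623 and ‖x‖₂ = 7.6147
re-solving with b+δb shifts x by Δx of norm 0.0306
relative error = 0.0040
tightness: 0.0040 against a bound of 0.0551 (unrounded ratio ≈ 0.0729)


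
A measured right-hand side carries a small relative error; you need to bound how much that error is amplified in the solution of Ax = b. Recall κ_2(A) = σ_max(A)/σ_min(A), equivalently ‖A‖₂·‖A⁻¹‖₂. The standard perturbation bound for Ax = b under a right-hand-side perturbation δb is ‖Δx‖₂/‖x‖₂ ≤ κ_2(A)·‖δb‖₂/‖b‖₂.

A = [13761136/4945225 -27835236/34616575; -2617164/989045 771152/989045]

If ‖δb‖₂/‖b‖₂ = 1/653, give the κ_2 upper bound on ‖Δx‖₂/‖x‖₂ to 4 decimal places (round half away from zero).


M = AᵀA = [428784243856/29078775625 -875427987456/203551429375; -875427987456/203551429375 1787488391056/1424860005625]. tr(M)=36476666144/2279776009, det(M)=4000000/2279776009
eigenvalues of AᵀA: λ = (tr ± √(tr²−4·det))/2 = 16, 250000/2279776009
σ_max=√16=4, σ_min=√(250000/2279776009)=(500/47747) → κ = 381.9760
κ_2(A)·‖δb‖/‖b‖ = 0.5850

0.5850


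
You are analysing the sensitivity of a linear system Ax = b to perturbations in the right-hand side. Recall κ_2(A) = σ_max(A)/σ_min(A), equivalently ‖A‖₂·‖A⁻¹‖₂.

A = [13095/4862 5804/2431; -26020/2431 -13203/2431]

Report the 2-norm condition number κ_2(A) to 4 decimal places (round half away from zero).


M = AᵀA = [169390625/1390532 22443750/347633; 22443750/347633 12235625/347633]. tr(M)=12843125/81796, det(M)=9765625/81796
λ_max, λ_min = (12843125/81796 ± √161750703515625/6690585616)/2 = 625/4, 15625/20449
κ = σ_max/σ_min = (25/2)/(125/143) = 14.3000

14.3000


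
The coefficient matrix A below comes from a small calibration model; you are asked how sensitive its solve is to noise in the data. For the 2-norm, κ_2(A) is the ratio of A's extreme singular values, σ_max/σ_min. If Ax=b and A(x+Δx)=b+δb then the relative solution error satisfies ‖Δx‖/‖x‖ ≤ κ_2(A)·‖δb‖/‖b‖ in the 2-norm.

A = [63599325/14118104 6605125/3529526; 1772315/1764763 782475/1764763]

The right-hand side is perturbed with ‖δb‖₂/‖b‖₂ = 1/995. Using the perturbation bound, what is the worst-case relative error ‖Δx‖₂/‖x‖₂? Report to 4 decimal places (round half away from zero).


0.2130

M = AᵀA = [2525820684025/118572790336 263099444625/29643197584; 263099444625/29643197584 27410318125/7410799396]. tr(M)=17540744225/701614144, det(M)=9765625/701614144
solving λ² − 17540744225/701614144·λ + 9765625/701614144 = 0 gives λ = 25, 390625/701614144
κ_2(A) = √(λ_max/λ_min) = √(25 / (390625/701614144)) = 211.9040
worst-case relative error ≤ 211.9040 × 1/995 = 0.2130


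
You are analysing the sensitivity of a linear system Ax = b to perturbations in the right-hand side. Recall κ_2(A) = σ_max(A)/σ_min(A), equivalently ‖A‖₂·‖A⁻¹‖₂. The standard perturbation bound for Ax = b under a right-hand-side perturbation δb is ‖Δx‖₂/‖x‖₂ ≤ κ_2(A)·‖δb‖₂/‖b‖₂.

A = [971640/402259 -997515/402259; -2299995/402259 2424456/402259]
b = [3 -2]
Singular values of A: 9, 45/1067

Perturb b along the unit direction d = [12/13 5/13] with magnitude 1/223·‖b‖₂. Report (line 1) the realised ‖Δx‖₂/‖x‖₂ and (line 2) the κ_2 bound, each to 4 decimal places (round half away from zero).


σ_max = 9, σ_min = 45/1067
κ = σ_max/σ_min = 9/(45/1067) = 213.4000
bound on ‖Δx‖/‖x‖: κ·ε = 213.4000·1/223 = 0.9570
solve Ax = b  →  x = [34.5701 32.4636]
‖b‖₂ = 3.6056 and ‖x‖₂ = 47.4234
δb = ε·‖b‖·d = [0.0149 0.0062]; solving A·Δx = δb gives ‖Δx‖ = 0.3834
realised ‖Δx‖/‖x‖ = 0.0081
so the bound overstates the realised error by a factor of ≈ 118.3759 (computed from the unrounded values)

0.0081
0.9570


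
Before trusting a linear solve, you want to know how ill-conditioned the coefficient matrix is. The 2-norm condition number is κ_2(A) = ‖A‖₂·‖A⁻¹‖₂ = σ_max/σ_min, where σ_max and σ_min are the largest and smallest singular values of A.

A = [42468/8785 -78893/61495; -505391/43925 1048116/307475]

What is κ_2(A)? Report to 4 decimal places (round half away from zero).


98.3920

AᵀA = [300508338481/1929405625 -613469091456/13505839375; -613469091456/13505839375 1254149785681/94540875625]; tr = 25566493394/151265401, det = 446265625/151265401
solving λ² − 25566493394/151265401·λ + 446265625/151265401 = 0 gives λ = 169, 2640625/151265401
so κ_2 = √(169 / (2640625/151265401)) = 98.3920


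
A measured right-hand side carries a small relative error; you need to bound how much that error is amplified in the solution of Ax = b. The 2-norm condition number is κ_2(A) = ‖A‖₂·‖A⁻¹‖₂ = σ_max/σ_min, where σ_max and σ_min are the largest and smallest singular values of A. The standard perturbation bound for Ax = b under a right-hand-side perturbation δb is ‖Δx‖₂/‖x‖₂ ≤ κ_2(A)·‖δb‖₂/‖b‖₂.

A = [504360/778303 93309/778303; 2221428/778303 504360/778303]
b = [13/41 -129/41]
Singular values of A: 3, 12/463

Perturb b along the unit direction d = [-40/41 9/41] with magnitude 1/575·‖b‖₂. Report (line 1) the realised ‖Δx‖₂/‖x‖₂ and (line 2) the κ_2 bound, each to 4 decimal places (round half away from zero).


0.0055
0.2013

largest singular value 3, smallest 12/463
condition number: 3 ÷ (12/463) = 115.7500
κ_2(A)·‖δb‖/‖b‖ = 0.2013
solve Ax = b  →  x = [7.4939 -37.8618]
‖b‖ = 3.1623, ‖x‖ = 38.5963
Δx = A⁻¹·δb where δb = 1/575·3.1623·d; ‖Δx‖ = 0.2122
dividing the unrounded norms, ‖Δx‖/‖x‖ = 0.0055
realised/bound (from unrounded values) ≈ 0.0273


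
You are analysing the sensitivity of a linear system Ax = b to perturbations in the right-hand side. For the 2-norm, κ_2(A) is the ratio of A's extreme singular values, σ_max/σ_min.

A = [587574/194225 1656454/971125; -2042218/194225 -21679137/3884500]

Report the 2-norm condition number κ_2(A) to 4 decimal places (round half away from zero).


form AᵀA = [7225436104/60357361 38533344813/603573610; 38533344813/603573610 822218269969/24142944400] with trace 12845649521/83539600 and determinant 923521/835396
char-poly roots: 3844/25 and 24025/3341584
so κ_2 = √((3844/25) / (24025/3341584)) = 146.2400

146.2400


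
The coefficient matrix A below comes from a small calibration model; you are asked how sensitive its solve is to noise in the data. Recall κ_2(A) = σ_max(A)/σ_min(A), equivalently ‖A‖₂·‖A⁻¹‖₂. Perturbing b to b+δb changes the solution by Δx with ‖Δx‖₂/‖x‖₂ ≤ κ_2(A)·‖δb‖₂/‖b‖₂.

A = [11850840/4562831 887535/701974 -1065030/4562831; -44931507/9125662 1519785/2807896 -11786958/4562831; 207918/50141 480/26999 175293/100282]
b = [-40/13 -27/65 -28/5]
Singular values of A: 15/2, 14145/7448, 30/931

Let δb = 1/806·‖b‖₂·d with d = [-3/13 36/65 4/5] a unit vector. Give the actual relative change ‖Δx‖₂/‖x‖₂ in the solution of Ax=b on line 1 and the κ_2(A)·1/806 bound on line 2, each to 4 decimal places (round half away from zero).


0.0020
0.2888

σ_max = 15/2, σ_min = 30/931
κ = σ_max/σ_min = (15/2)/(30/931) = 232.7500
worst-case relative error ≤ 232.7500 × 1/806 = 0.2888
solve Ax = b  →  x = [33.6616 -86.7531 -82.1746]
‖b‖ = 6.4031, ‖x‖ = 124.1445
δb = ε·‖b‖·d = [-0.0018 0.0044 0.0064]; solving A·Δx = δb gives ‖Δx‖ = 0.2465
dividing the unrounded norms, ‖Δx‖/‖x‖ = 0.0020
so the bound overstates the realised error by a factor of ≈ 145.4109 (computed from the unrounded values)


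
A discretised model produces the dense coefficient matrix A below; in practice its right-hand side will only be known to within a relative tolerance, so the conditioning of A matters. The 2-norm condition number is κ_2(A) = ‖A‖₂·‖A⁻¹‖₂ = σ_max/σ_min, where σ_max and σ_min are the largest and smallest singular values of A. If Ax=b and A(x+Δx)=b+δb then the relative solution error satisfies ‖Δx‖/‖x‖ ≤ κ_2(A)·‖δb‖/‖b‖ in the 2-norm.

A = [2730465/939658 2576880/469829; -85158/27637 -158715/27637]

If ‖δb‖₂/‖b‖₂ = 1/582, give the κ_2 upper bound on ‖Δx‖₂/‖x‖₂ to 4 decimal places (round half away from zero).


AᵀA = [18833077449/1049889604 8827730730/262472401; 8827730730/262472401 16552141425/262472401]; tr = 294261741/3632836, det = 164025/3632836
solving λ² − 294261741/3632836·λ + 164025/3632836 = 0 gives λ = 81, 2025/3632836
σ_max=√81=9, σ_min=√(2025/3632836)=(45/1906) → κ = 381.2000
perturbation bound = 381.2000·1/582 = 0.6550

0.6550


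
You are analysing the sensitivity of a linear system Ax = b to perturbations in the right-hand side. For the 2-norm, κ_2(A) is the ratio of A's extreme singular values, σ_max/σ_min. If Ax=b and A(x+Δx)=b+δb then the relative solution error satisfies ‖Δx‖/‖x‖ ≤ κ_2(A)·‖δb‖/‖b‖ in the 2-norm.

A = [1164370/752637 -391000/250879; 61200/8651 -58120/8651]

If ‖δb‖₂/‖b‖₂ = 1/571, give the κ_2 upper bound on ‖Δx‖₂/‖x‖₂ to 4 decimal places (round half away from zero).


0.2771

M = AᵀA = [17671024900/336979449 -5609422000/112326483; -5609422000/112326483 1780918400/37442161]. tr(M)=40070500/400689, det(M)=160000/400689
eigenvalues of AᵀA: λ = (tr ± √(tr²−4·det))/2 = 100, 1600/400689
so κ_2 = √(100 / (1600/400689)) = 158.2500
worst-case relative error ≤ 158.2500 × 1/571 = 0.2771


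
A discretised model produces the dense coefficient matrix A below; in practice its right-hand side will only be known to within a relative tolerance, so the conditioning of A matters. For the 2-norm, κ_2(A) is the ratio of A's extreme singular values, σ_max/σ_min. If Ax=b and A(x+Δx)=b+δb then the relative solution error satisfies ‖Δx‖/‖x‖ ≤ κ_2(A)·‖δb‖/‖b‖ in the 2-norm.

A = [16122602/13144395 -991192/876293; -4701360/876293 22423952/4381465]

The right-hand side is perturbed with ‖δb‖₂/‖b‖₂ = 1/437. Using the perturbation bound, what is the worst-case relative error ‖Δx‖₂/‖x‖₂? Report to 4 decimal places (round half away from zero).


0.6324

form AᵀA = [3113066693284/102781154025 -197650093424/6852076935; -197650093424/6852076935 313738942784/11420128225] with trace 1411823348/24442605 and determinant 133448704/3055325625
λ_max, λ_min = (1411823348/24442605 ± √49828519681780520464/14936023479650625)/2 = 1444/25, 92416/122213025
σ_max=√(1444/25)=(38/5), σ_min=√(92416/122213025)=(304/11055) → κ = 276.3750
worst-case relative error ≤ 276.3750 × 1/437 = 0.6324


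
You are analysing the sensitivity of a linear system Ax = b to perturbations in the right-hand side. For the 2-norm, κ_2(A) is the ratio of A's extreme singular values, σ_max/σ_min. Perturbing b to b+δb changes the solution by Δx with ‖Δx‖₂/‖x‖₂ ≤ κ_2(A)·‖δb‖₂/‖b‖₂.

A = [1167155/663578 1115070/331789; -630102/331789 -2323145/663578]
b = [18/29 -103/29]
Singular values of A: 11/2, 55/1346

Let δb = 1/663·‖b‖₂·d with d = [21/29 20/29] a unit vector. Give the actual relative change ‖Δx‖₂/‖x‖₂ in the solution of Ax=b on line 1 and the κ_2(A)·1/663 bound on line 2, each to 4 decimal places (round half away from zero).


from the listed singular values, σ₁ = 11/2, σ_n = 55/1346
condition number: (11/2) ÷ (55/1346) = 134.6000
worst-case relative error ≤ 134.6000 × 1/663 = 0.2030
solve Ax = b  →  x = [43.4439 -22.5519]
‖b‖₂ = 3.6056 and ‖x‖₂ = 48.9485
re-solving with b+δb shifts x by Δx of norm 0.1331
realised ‖Δx‖/‖x‖ = 0.0027
realised/bound (from unrounded values) ≈ 0.0134

0.0027
0.2030
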